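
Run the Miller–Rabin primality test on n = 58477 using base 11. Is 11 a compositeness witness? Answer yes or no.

no

n − 1 = 58476 = 2^2 · 14619, so s = 2 and d = 14619.
x_0 = 11^14619 mod 58477 = 58476.
x_0 = 58476 ≡ −1, so 11 is not a witness.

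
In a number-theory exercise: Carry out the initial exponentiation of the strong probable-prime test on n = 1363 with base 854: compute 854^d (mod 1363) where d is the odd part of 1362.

614

n − 1 = 1362 = 2^1 · 681, so s = 1 and d = 681.
854^681 mod 1363 = 614.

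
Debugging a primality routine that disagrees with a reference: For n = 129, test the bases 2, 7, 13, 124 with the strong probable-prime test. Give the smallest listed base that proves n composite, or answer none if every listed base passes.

2

n − 1 = 128 = 2^7 · 1, so s = 7 and d = 1.
Base 2: x_0 = 2^1 mod 129 = 2. x_0 is neither 1 nor 128, so continue squaring. x_1 = 2^2 mod 129 = 4. x_2 = 4^2 mod 129 = 16. x_3 = 16^2 mod 129 = 127. x_4 = 127^2 mod 129 = 4. x_5 = 4^2 mod 129 = 16. x_6 = 16^2 mod 129 = 127. Reached i = s−1 = 6 without hitting −1: 2 is a Miller–Rabin witness and 129 is composite.
Base 7: x_0 = 7^1 mod 129 = 7. x_0 is neither 1 nor 128, so continue squaring. x_1 = 7^2 mod 129 = 49. x_2 = 49^2 mod 129 = 79. x_3 = 79^2 mod 129 = 49. x_4 = 49^2 mod 129 = 79. x_5 = 79^2 mod 129 = 49. x_6 = 49^2 mod 129 = 79. Reached i = s−1 = 6 without hitting −1: 7 is a Miller–Rabin witness and 129 is composite.
Base 13: x_0 = 13^1 mod 129 = 13. x_0 is neither 1 nor 128, so continue squaring. x_1 = 13^2 mod 129 = 40. x_2 = 40^2 mod 129 = 52. x_3 = 52^2 mod 129 = 124. x_4 = 124^2 mod 129 = 25. x_5 = 25^2 mod 129 = 109. x_6 = 109^2 mod 129 = 13. Reached i = s−1 = 6 without hitting −1: 13 is a Miller–Rabin witness and 129 is composite.
Base 124: x_0 = 124^1 mod 129 = 124. x_0 is neither 1 nor 128, so continue squaring. x_1 = 124^2 mod 129 = 25. x_2 = 25^2 mod 129 = 109. x_3 = 109^2 mod 129 = 13. x_4 = 13^2 mod 129 = 40. x_5 = 40^2 mod 129 = 52. x_6 = 52^2 mod 129 = 124. Reached i = s−1 = 6 without hitting −1: 124 is a Miller–Rabin witness and 129 is composite.
The smallest witness among the given bases is 2.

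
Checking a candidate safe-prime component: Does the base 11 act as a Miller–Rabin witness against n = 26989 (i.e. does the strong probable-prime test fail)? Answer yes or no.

yes

n − 1 = 26988 = 2^2 · 6747, so s = 2 and d = 6747.
Repeated squaring mod 26989: 11^1 ≡ 11, 11^2 ≡ 121, 11^4 ≡ 14641, 11^8 ≡ 12243, 11^16 ≡ 21132, 11^32 ≡ 1430, 11^64 ≡ 20725, 11^128 ≡ 22679, 11^256 ≡ 7668, 11^512 ≡ 16182, 11^1024 ≡ 9846, 11^2048 ≡ 26217, 11^4096 ≡ 2226.
6747 = 4096 + 2048 + 512 + 64 + 16 + 8 + 2 + 1, so 11^6747 ≡ 2226·26217·16182·20725·21132·12243·121·11 ≡ 23729 (mod 26989).
x_0 = 11^6747 mod 26989 = 23729.
x_0 is neither 1 nor 26988, so continue squaring.
x_1 = 23729^2 mod 26989 = 20923.
Reached i = s−1 = 1 without hitting −1: 11 is a Miller–Rabin witness and 26989 is composite.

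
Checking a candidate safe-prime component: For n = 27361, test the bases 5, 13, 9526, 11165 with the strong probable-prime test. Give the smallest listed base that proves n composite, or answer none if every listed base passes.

n − 1 = 27360 = 2^5 · 855, so s = 5 and d = 855.
Base 5: x_0 = 5^855 mod 27361 = 19276. x_0 is neither 1 nor 27360, so continue squaring. x_1 = 19276^2 mod 27361 = 1796. x_2 = 1796^2 mod 27361 = 24379. x_3 = 24379^2 mod 27361 = 27360. x_3 ≡ −1, so 5 is not a witness.
Base 13: x_0 = 13^855 mod 27361 = 1. x_0 = 1, so 13 is not a witness.
Base 9526: x_0 = 9526^855 mod 27361 = 27360. x_0 = 27360 ≡ −1, so 9526 is not a witness.
Base 11165: x_0 = 11165^855 mod 27361 = 1796. x_0 is neither 1 nor 27360, so continue squaring. x_1 = 1796^2 mod 27361 = 24379. x_2 = 24379^2 mod 27361 = 27360. x_2 ≡ −1, so 11165 is not a witness.
No listed base is a witness for 27361.

none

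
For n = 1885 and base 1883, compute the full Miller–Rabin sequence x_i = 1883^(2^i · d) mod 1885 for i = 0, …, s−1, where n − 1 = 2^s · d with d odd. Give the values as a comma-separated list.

512, 129

n − 1 = 1884 = 2^2 · 471, so s = 2 and d = 471.
x_0 = 1883^471 mod 1885 = 512.
x_1 = 512^2 mod 1885 = 129.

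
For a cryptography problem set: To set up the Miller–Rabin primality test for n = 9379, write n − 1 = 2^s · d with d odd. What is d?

Halving: 9378 → 4689; 4689 is odd.
So 9378 = 2^1 · 4689.

4689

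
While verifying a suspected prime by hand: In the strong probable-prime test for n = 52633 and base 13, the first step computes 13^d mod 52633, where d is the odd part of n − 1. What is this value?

36875

n − 1 = 52632 = 2^3 · 6579, so s = 3 and d = 6579.
13^6579 mod 52633 = 36875.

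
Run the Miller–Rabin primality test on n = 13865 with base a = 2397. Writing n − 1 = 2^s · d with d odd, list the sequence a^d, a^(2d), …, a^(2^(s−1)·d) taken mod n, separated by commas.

n − 1 = 13864 = 2^3 · 1733, so s = 3 and d = 1733.
x_0 = 2397^1733 mod 13865 = 11797.
x_1 = 11797^2 mod 13865 = 6204.
x_2 = 6204^2 mod 13865 = 376.

11797, 6204, 376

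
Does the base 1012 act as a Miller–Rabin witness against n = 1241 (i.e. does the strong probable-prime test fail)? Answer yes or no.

no

n − 1 = 1240 = 2^3 · 155, so s = 3 and d = 155.
x_0 = 1012^155 mod 1241 = 168.
x_0 is neither 1 nor 1240, so continue squaring.
x_1 = 168^2 mod 1241 = 922.
x_2 = 922^2 mod 1241 = 1240.
x_2 ≡ −1, so 1012 is not a witness.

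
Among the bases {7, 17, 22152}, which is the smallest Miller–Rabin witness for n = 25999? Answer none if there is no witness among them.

n − 1 = 25998 = 2^1 · 12999, so s = 1 and d = 12999.
Base 7: x_0 = 7^12999 mod 25999 = 25998. x_0 = 25998 ≡ −1, so 7 is not a witness.
Base 17: x_0 = 17^12999 mod 25999 = 25998. x_0 = 25998 ≡ −1, so 17 is not a witness.
Base 22152: x_0 = 22152^12999 mod 25999 = 25998. x_0 = 25998 ≡ −1, so 22152 is not a witness.
No listed base is a witness for 25999.

none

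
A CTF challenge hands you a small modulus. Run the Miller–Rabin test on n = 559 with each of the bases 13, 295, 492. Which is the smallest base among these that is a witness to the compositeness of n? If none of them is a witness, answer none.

n − 1 = 558 = 2^1 · 279, so s = 1 and d = 279.
Base 13: x_0 = 13^279 mod 559 = 403. x_0 ∉ {1, 558} and s = 1, so 13 is a Miller–Rabin witness and 559 is composite.
Base 295: x_0 = 295^279 mod 559 = 300. x_0 ∉ {1, 558} and s = 1, so 295 is a Miller–Rabin witness and 559 is composite.
Base 492: x_0 = 492^279 mod 559 = 161. x_0 ∉ {1, 558} and s = 1, so 492 is a Miller–Rabin witness and 559 is composite.
The smallest witness among the given bases is 13.

13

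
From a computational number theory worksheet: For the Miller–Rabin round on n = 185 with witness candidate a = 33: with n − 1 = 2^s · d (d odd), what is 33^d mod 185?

12

n − 1 = 184 = 2^3 · 23, so s = 3 and d = 23.
Repeated squaring mod 185: 33^1 ≡ 33, 33^2 ≡ 164, 33^4 ≡ 71, 33^8 ≡ 46, 33^16 ≡ 81.
23 = 16 + 4 + 2 + 1, so 33^23 ≡ 81·71·164·33 ≡ 12 (mod 185).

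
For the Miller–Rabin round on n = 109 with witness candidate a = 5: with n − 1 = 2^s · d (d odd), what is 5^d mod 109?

n − 1 = 108 = 2^2 · 27, so s = 2 and d = 27.
Repeated squaring mod 109: 5^1 ≡ 5, 5^2 ≡ 25, 5^4 ≡ 80, 5^8 ≡ 78, 5^16 ≡ 89.
27 = 16 + 8 + 2 + 1, so 5^27 ≡ 89·78·25·5 ≡ 1 (mod 109).

1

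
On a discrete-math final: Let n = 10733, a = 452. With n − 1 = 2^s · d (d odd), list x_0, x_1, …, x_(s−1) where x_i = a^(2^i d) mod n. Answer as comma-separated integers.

n − 1 = 10732 = 2^2 · 2683, so s = 2 and d = 2683.
x_0 = 452^2683 mod 10733 = 10732.
x_1 = 10732^2 mod 10733 = 1.

10732, 1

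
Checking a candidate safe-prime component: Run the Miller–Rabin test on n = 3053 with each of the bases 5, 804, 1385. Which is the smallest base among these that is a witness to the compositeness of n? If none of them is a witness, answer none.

5

n − 1 = 3052 = 2^2 · 763, so s = 2 and d = 763.
Base 5: x_0 = 5^763 mod 3053 = 338. x_0 is neither 1 nor 3052, so continue squaring. x_1 = 338^2 mod 3053 = 1283. Reached i = s−1 = 1 without hitting −1: 5 is a Miller–Rabin witness and 3053 is composite.
Base 804: x_0 = 804^763 mod 3053 = 2200. x_0 is neither 1 nor 3052, so continue squaring. x_1 = 2200^2 mod 3053 = 995. Reached i = s−1 = 1 without hitting −1: 804 is a Miller–Rabin witness and 3053 is composite.
Base 1385: x_0 = 1385^763 mod 3053 = 767. x_0 is neither 1 nor 3052, so continue squaring. x_1 = 767^2 mod 3053 = 2113. Reached i = s−1 = 1 without hitting −1: 1385 is a Miller–Rabin witness and 3053 is composite.
The smallest witness among the given bases is 5.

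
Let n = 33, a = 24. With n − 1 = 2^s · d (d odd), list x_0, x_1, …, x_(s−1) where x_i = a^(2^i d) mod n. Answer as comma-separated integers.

24, 15, 27, 3, 9

n − 1 = 32 = 2^5 · 1, so s = 5 and d = 1.
x_0 = 24^1 mod 33 = 24.
x_1 = 24^2 mod 33 = 15.
x_2 = 15^2 mod 33 = 27.
x_3 = 27^2 mod 33 = 3.
x_4 = 3^2 mod 33 = 9.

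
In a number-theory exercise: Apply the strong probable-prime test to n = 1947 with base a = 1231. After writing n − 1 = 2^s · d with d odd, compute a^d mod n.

340

n − 1 = 1946 = 2^1 · 973, so s = 1 and d = 973.
1231^973 mod 1947 = 340.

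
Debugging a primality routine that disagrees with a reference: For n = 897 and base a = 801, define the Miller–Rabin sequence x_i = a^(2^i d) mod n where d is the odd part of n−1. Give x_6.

768

n − 1 = 896 = 2^7 · 7, so s = 7 and d = 7.
Repeated squaring mod 897: 801^1 ≡ 801, 801^2 ≡ 246, 801^4 ≡ 417.
7 = 4 + 2 + 1, so 801^7 ≡ 417·246·801 ≡ 291 (mod 897).
x_0 = 291.
x_1 = 291^2 mod 897 = 363.
x_2 = 363^2 mod 897 = 807.
x_3 = 807^2 mod 897 = 27.
x_4 = 27^2 mod 897 = 729.
x_5 = 729^2 mod 897 = 417.
x_6 = 417^2 mod 897 = 768.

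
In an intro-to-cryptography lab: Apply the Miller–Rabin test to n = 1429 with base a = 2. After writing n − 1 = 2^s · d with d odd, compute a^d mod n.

n − 1 = 1428 = 2^2 · 357, so s = 2 and d = 357.
2^357 mod 1429 = 809.

809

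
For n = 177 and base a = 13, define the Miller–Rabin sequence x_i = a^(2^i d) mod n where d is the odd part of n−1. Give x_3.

n − 1 = 176 = 2^4 · 11, so s = 4 and d = 11.
x_0 = 13^11 mod 177 = 55.
x_1 = 55^2 mod 177 = 16.
x_2 = 16^2 mod 177 = 79.
x_3 = 79^2 mod 177 = 46.

46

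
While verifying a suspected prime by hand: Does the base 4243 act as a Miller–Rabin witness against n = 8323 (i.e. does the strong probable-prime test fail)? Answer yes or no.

yes

n − 1 = 8322 = 2^1 · 4161, so s = 1 and d = 4161.
x_0 = 4243^4161 mod 8323 = 1947.
x_0 ∉ {1, 8322} and s = 1, so 4243 is a Miller–Rabin witness and 8323 is composite.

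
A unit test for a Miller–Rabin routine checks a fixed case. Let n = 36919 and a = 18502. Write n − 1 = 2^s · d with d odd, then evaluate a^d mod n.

36918

n − 1 = 36918 = 2^1 · 18459, so s = 1 and d = 18459.
Repeated squaring mod 36919: 18502^1 ≡ 18502, 18502^2 ≡ 11036, 18502^4 ≡ 34434, 18502^8 ≡ 9752, 18502^16 ≡ 35079, 18502^32 ≡ 25971, 18502^64 ≡ 19630, 18502^128 ≡ 13297, 18502^256 ≡ 5118, 18502^512 ≡ 18353, 18502^1024 ≡ 20572, 18502^2048 ≡ 4687, 18502^4096 ≡ 1164, 18502^8192 ≡ 25812, 18502^16384 ≡ 19070.
18459 = 16384 + 2048 + 16 + 8 + 2 + 1, so 18502^18459 ≡ 19070·4687·35079·9752·11036·18502 ≡ 36918 (mod 36919).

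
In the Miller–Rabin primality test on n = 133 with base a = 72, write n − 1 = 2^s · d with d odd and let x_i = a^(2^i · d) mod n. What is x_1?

n − 1 = 132 = 2^2 · 33, so s = 2 and d = 33.
x_0 = 72^33 mod 133 = 8.
x_1 = 8^2 mod 133 = 64.

64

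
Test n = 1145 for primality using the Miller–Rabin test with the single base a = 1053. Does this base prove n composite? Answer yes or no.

n − 1 = 1144 = 2^3 · 143, so s = 3 and d = 143.
x_0 = 1053^143 mod 1145 = 647.
x_0 is neither 1 nor 1144, so continue squaring.
x_1 = 647^2 mod 1145 = 684.
x_2 = 684^2 mod 1145 = 696.
Reached i = s−1 = 2 without hitting −1: 1053 is a Miller–Rabin witness and 1145 is composite.

yes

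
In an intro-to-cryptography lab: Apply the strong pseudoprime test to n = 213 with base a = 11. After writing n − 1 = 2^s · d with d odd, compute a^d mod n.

n − 1 = 212 = 2^2 · 53, so s = 2 and d = 53.
Repeated squaring mod 213: 11^1 ≡ 11, 11^2 ≡ 121, 11^4 ≡ 157, 11^8 ≡ 154, 11^16 ≡ 73, 11^32 ≡ 4.
53 = 32 + 16 + 4 + 1, so 11^53 ≡ 4·73·157·11 ≡ 113 (mod 213).

113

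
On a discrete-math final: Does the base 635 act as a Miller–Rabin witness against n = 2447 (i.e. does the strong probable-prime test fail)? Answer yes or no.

n − 1 = 2446 = 2^1 · 1223, so s = 1 and d = 1223.
x_0 = 635^1223 mod 2447 = 1.
x_0 = 1, so 635 is not a witness.

no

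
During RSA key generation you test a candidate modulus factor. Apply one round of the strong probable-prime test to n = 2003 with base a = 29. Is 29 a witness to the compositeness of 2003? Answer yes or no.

no

n − 1 = 2002 = 2^1 · 1001, so s = 1 and d = 1001.
x_0 = 29^1001 mod 2003 = 2002.
x_0 = 2002 ≡ −1, so 29 is not a witness.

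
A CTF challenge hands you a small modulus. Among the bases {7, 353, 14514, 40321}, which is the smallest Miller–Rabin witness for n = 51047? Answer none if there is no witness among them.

n − 1 = 51046 = 2^1 · 25523, so s = 1 and d = 25523.
Base 7: x_0 = 7^25523 mod 51047 = 1. x_0 = 1, so 7 is not a witness.
Base 353: x_0 = 353^25523 mod 51047 = 51046. x_0 = 51046 ≡ −1, so 353 is not a witness.
Base 14514: x_0 = 14514^25523 mod 51047 = 51046. x_0 = 51046 ≡ −1, so 14514 is not a witness.
Base 40321: x_0 = 40321^25523 mod 51047 = 1. x_0 = 1, so 40321 is not a witness.
No listed base is a witness for 51047.

none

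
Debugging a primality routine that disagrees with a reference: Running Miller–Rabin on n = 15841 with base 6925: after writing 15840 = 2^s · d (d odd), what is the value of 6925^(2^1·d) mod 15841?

3039

n − 1 = 15840 = 2^5 · 495, so s = 5 and d = 495.
x_0 = 6925^495 mod 15841 = 12461.
x_1 = 12461^2 mod 15841 = 3039.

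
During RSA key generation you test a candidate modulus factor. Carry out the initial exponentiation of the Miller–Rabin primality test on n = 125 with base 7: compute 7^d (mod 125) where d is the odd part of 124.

118

n − 1 = 124 = 2^2 · 31, so s = 2 and d = 31.
7^31 mod 125 = 118.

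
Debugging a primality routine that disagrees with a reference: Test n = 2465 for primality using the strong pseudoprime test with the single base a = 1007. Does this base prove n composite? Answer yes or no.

n − 1 = 2464 = 2^5 · 77, so s = 5 and d = 77.
Repeated squaring mod 2465: 1007^1 ≡ 1007, 1007^2 ≡ 934, 1007^4 ≡ 2211, 1007^8 ≡ 426, 1007^16 ≡ 1531, 1007^32 ≡ 2211, 1007^64 ≡ 426.
77 = 64 + 8 + 4 + 1, so 1007^77 ≡ 426·426·2211·1007 ≡ 1177 (mod 2465).
x_0 = 1007^77 mod 2465 = 1177.
x_0 is neither 1 nor 2464, so continue squaring.
x_1 = 1177^2 mod 2465 = 2464.
x_1 ≡ −1, so 1007 is not a witness.

no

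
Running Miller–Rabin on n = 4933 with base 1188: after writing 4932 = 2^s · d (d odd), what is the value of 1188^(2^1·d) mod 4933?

n − 1 = 4932 = 2^2 · 1233, so s = 2 and d = 1233.
By repeated squaring, 1188^1233 ≡ 4932 (mod 4933).
x_0 = 4932.
x_1 = 4932^2 mod 4933 = 1.

1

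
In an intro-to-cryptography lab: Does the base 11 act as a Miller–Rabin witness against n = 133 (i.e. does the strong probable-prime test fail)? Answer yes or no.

no

n − 1 = 132 = 2^2 · 33, so s = 2 and d = 33.
x_0 = 11^33 mod 133 = 1.
x_0 = 1, so 11 is not a witness.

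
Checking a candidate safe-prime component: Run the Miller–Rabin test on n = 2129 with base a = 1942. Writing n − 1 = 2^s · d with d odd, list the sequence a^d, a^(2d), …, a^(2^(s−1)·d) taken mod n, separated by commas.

n − 1 = 2128 = 2^4 · 133, so s = 4 and d = 133.
x_0 = 1942^133 mod 2129 = 2024.
x_1 = 2024^2 mod 2129 = 380.
x_2 = 380^2 mod 2129 = 1757.
x_3 = 1757^2 mod 2129 = 2128.

2024, 380, 1757, 2128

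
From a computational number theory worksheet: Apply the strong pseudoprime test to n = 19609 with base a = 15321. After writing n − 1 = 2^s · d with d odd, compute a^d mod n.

11987

n − 1 = 19608 = 2^3 · 2451, so s = 3 and d = 2451.
15321^2451 mod 19609 = 11987.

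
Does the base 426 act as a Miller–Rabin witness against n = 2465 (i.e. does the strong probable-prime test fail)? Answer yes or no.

no

n − 1 = 2464 = 2^5 · 77, so s = 5 and d = 77.
Repeated squaring mod 2465: 426^1 ≡ 426, 426^2 ≡ 1531, 426^4 ≡ 2211, 426^8 ≡ 426, 426^16 ≡ 1531, 426^32 ≡ 2211, 426^64 ≡ 426.
77 = 64 + 8 + 4 + 1, so 426^77 ≡ 426·426·2211·426 ≡ 1 (mod 2465).
x_0 = 426^77 mod 2465 = 1.
x_0 = 1, so 426 is not a witness.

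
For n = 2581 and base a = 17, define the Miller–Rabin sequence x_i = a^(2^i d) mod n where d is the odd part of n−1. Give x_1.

2058

n − 1 = 2580 = 2^2 · 645, so s = 2 and d = 645.
x_0 = 17^645 mod 2581 = 1612.
x_1 = 1612^2 mod 2581 = 2058.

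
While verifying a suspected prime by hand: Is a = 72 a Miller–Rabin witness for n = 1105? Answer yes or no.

n − 1 = 1104 = 2^4 · 69, so s = 4 and d = 69.
Repeated squaring mod 1105: 72^1 ≡ 72, 72^2 ≡ 764, 72^4 ≡ 256, 72^8 ≡ 341, 72^16 ≡ 256, 72^32 ≡ 341, 72^64 ≡ 256.
69 = 64 + 4 + 1, so 72^69 ≡ 256·256·72 ≡ 242 (mod 1105).
x_0 = 72^69 mod 1105 = 242.
x_0 is neither 1 nor 1104, so continue squaring.
x_1 = 242^2 mod 1105 = 1104.
x_1 ≡ −1, so 72 is not a witness.

no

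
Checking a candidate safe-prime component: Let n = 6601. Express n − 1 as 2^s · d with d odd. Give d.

Halving: 6600 → 3300 → 1650 → 825; 825 is odd.
So 6600 = 2^3 · 825.

825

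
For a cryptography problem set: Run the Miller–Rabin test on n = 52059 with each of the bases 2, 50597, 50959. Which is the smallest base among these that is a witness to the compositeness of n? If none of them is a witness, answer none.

n − 1 = 52058 = 2^1 · 26029, so s = 1 and d = 26029.
Base 2: x_0 = 2^26029 mod 52059 = 3110. x_0 ∉ {1, 52058} and s = 1, so 2 is a Miller–Rabin witness and 52059 is composite.
Base 50597: x_0 = 50597^26029 mod 52059 = 8639. x_0 ∉ {1, 52058} and s = 1, so 50597 is a Miller–Rabin witness and 52059 is composite.
Base 50959: x_0 = 50959^26029 mod 52059 = 32311. x_0 ∉ {1, 52058} and s = 1, so 50959 is a Miller–Rabin witness and 52059 is composite.
The smallest witness among the given bases is 2.

2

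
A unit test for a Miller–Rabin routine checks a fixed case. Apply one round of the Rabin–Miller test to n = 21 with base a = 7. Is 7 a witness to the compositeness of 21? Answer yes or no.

n − 1 = 20 = 2^2 · 5, so s = 2 and d = 5.
Repeated squaring mod 21: 7^1 ≡ 7, 7^2 ≡ 7, 7^4 ≡ 7.
5 = 4 + 1, so 7^5 ≡ 7·7 ≡ 7 (mod 21).
x_0 = 7^5 mod 21 = 7.
x_0 is neither 1 nor 20, so continue squaring.
x_1 = 7^2 mod 21 = 7.
Reached i = s−1 = 1 without hitting −1: 7 is a Miller–Rabin witness and 21 is composite.

yes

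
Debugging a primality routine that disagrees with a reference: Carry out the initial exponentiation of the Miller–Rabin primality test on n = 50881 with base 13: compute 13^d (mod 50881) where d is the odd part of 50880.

n − 1 = 50880 = 2^6 · 795, so s = 6 and d = 795.
13^795 mod 50881 = 7161.

7161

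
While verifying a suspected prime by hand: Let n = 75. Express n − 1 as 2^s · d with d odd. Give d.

Halving: 74 → 37; 37 is odd.
So 74 = 2^1 · 37.

37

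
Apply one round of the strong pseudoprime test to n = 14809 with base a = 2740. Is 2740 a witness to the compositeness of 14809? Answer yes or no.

n − 1 = 14808 = 2^3 · 1851, so s = 3 and d = 1851.
x_0 = 2740^1851 mod 14809 = 14695.
x_0 is neither 1 nor 14808, so continue squaring.
x_1 = 14695^2 mod 14809 = 12996.
x_2 = 12996^2 mod 14809 = 14180.
Reached i = s−1 = 2 without hitting −1: 2740 is a Miller–Rabin witness and 14809 is composite.

yes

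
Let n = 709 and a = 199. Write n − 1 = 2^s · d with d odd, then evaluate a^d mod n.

n − 1 = 708 = 2^2 · 177, so s = 2 and d = 177.
By repeated squaring, 199^177 ≡ 708 (mod 709).

708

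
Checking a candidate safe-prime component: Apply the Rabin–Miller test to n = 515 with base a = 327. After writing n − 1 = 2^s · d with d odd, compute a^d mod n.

n − 1 = 514 = 2^1 · 257, so s = 1 and d = 257.
327^257 mod 515 = 427.

427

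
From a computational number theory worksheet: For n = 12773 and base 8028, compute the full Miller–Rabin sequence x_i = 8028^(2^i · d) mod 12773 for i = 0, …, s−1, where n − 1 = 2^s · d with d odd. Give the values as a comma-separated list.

n − 1 = 12772 = 2^2 · 3193, so s = 2 and d = 3193.
x_0 = 8028^3193 mod 12773 = 7248.
x_1 = 7248^2 mod 12773 = 10928.

7248, 10928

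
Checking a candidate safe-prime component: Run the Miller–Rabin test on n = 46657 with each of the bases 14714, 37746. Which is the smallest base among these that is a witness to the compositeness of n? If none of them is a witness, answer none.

n − 1 = 46656 = 2^6 · 729, so s = 6 and d = 729.
Base 14714: x_0 = 14714^729 mod 46657 = 29895. x_0 is neither 1 nor 46656, so continue squaring. x_1 = 29895^2 mod 46657 = 42847. x_2 = 42847^2 mod 46657 = 5773. x_3 = 5773^2 mod 46657 = 14431. x_4 = 14431^2 mod 46657 = 23570. x_5 = 23570^2 mod 46657 = 1. x_5 = 1 but x_4 ≠ ±1, a nontrivial square root of 1 — 14714 is a witness and 46657 is composite.
Base 37746: x_0 = 37746^729 mod 46657 = 17285. x_0 is neither 1 nor 46656, so continue squaring. x_1 = 17285^2 mod 46657 = 26454. x_2 = 26454^2 mod 46657 = 5773. x_3 = 5773^2 mod 46657 = 14431. x_4 = 14431^2 mod 46657 = 23570. x_5 = 23570^2 mod 46657 = 1. x_5 = 1 but x_4 ≠ ±1, a nontrivial square root of 1 — 37746 is a witness and 46657 is composite.
The smallest witness among the given bases is 14714.

14714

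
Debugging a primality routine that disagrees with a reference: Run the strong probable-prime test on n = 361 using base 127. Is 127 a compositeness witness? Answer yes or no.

no

n − 1 = 360 = 2^3 · 45, so s = 3 and d = 45.
By repeated squaring, 127^45 ≡ 360 (mod 361).
x_0 = 127^45 mod 361 = 360.
x_0 = 360 ≡ −1, so 127 is not a witness.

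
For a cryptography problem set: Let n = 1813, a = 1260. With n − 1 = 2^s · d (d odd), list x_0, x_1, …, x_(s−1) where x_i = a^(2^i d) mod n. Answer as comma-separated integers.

n − 1 = 1812 = 2^2 · 453, so s = 2 and d = 453.
x_0 = 1260^453 mod 1813 = 1176.
x_1 = 1176^2 mod 1813 = 1470.

1176, 1470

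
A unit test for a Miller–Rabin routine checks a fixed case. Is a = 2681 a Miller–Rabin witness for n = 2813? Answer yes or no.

yes

n − 1 = 2812 = 2^2 · 703, so s = 2 and d = 703.
Repeated squaring mod 2813: 2681^1 ≡ 2681, 2681^2 ≡ 546, 2681^4 ≡ 2751, 2681^8 ≡ 1031, 2681^16 ≡ 2460, 2681^32 ≡ 837, 2681^64 ≡ 132, 2681^128 ≡ 546, 2681^256 ≡ 2751, 2681^512 ≡ 1031.
703 = 512 + 128 + 32 + 16 + 8 + 4 + 2 + 1, so 2681^703 ≡ 1031·546·837·2460·1031·2751·546·2681 ≡ 2487 (mod 2813).
x_0 = 2681^703 mod 2813 = 2487.
x_0 is neither 1 nor 2812, so continue squaring.
x_1 = 2487^2 mod 2813 = 2195.
Reached i = s−1 = 1 without hitting −1: 2681 is a Miller–Rabin witness and 2813 is composite.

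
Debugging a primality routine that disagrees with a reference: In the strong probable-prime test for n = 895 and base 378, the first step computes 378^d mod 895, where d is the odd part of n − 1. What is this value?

n − 1 = 894 = 2^1 · 447, so s = 1 and d = 447.
Repeated squaring mod 895: 378^1 ≡ 378, 378^2 ≡ 579, 378^4 ≡ 511, 378^8 ≡ 676, 378^16 ≡ 526, 378^32 ≡ 121, 378^64 ≡ 321, 378^128 ≡ 116, 378^256 ≡ 31.
447 = 256 + 128 + 32 + 16 + 8 + 4 + 2 + 1, so 378^447 ≡ 31·116·121·526·676·511·579·378 ≡ 42 (mod 895).

42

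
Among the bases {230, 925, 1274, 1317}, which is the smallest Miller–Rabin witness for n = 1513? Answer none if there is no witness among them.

n − 1 = 1512 = 2^3 · 189, so s = 3 and d = 189.
Base 230: x_0 = 230^189 mod 1513 = 1283. x_0 is neither 1 nor 1512, so continue squaring. x_1 = 1283^2 mod 1513 = 1458. x_2 = 1458^2 mod 1513 = 1512. x_2 ≡ −1, so 230 is not a witness.
Base 925: x_0 = 925^189 mod 1513 = 74. x_0 is neither 1 nor 1512, so continue squaring. x_1 = 74^2 mod 1513 = 937. x_2 = 937^2 mod 1513 = 429. Reached i = s−1 = 2 without hitting −1: 925 is a Miller–Rabin witness and 1513 is composite.
Base 1274: x_0 = 1274^189 mod 1513 = 1240. x_0 is neither 1 nor 1512, so continue squaring. x_1 = 1240^2 mod 1513 = 392. x_2 = 392^2 mod 1513 = 851. Reached i = s−1 = 2 without hitting −1: 1274 is a Miller–Rabin witness and 1513 is composite.
Base 1317: x_0 = 1317^189 mod 1513 = 910. x_0 is neither 1 nor 1512, so continue squaring. x_1 = 910^2 mod 1513 = 489. x_2 = 489^2 mod 1513 = 67. Reached i = s−1 = 2 without hitting −1: 1317 is a Miller–Rabin witness and 1513 is composite.
The smallest witness among the given bases is 925.

925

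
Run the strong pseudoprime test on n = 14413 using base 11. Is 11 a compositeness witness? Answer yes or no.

yes

n − 1 = 14412 = 2^2 · 3603, so s = 2 and d = 3603.
x_0 = 11^3603 mod 14413 = 12398.
x_0 is neither 1 nor 14412, so continue squaring.
x_1 = 12398^2 mod 14413 = 10172.
Reached i = s−1 = 1 without hitting −1: 11 is a Miller–Rabin witness and 14413 is composite.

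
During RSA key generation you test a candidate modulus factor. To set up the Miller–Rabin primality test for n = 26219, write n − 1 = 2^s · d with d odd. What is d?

Halving: 26218 → 13109; 13109 is odd.
So 26218 = 2^1 · 13109.

13109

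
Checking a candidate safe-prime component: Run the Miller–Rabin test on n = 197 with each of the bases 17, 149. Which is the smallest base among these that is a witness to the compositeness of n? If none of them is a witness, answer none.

n − 1 = 196 = 2^2 · 49, so s = 2 and d = 49.
Base 17: x_0 = 17^49 mod 197 = 14. x_0 is neither 1 nor 196, so continue squaring. x_1 = 14^2 mod 197 = 196. x_1 ≡ −1, so 17 is not a witness.
Base 149: x_0 = 149^49 mod 197 = 14. x_0 is neither 1 nor 196, so continue squaring. x_1 = 14^2 mod 197 = 196. x_1 ≡ −1, so 149 is not a witness.
No listed base is a witness for 197.

none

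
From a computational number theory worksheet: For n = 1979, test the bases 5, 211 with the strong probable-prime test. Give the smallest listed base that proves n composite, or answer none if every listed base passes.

none

n − 1 = 1978 = 2^1 · 989, so s = 1 and d = 989.
Base 5: x_0 = 5^989 mod 1979 = 1. x_0 = 1, so 5 is not a witness.
Base 211: x_0 = 211^989 mod 1979 = 1978. x_0 = 1978 ≡ −1, so 211 is not a witness.
No listed base is a witness for 1979.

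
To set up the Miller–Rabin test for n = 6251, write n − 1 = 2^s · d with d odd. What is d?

Halving: 6250 → 3125; 3125 is odd.
So 6250 = 2^1 · 3125.

3125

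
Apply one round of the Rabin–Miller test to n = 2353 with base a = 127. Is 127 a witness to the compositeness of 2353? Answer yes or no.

yes

n − 1 = 2352 = 2^4 · 147, so s = 4 and d = 147.
Repeated squaring mod 2353: 127^1 ≡ 127, 127^2 ≡ 2011, 127^4 ≡ 1667, 127^8 ≡ 2349, 127^16 ≡ 16, 127^32 ≡ 256, 127^64 ≡ 2005, 127^128 ≡ 1101.
147 = 128 + 16 + 2 + 1, so 127^147 ≡ 1101·16·2011·127 ≡ 1078 (mod 2353).
x_0 = 127^147 mod 2353 = 1078.
x_0 is neither 1 nor 2352, so continue squaring.
x_1 = 1078^2 mod 2353 = 2055.
x_2 = 2055^2 mod 2353 = 1743.
x_3 = 1743^2 mod 2353 = 326.
Reached i = s−1 = 3 without hitting −1: 127 is a Miller–Rabin witness and 2353 is composite.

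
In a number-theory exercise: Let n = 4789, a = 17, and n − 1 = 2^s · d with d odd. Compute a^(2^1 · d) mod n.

n − 1 = 4788 = 2^2 · 1197, so s = 2 and d = 1197.
x_0 = 17^1197 mod 4789 = 1481.
x_1 = 1481^2 mod 4789 = 4788.

4788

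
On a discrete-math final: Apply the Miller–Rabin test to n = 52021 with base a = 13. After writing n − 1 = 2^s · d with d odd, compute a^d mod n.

14615

n − 1 = 52020 = 2^2 · 13005, so s = 2 and d = 13005.
13^13005 mod 52021 = 14615.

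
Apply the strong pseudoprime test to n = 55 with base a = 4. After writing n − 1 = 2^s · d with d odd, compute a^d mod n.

n − 1 = 54 = 2^1 · 27, so s = 1 and d = 27.
4^27 mod 55 = 49.

49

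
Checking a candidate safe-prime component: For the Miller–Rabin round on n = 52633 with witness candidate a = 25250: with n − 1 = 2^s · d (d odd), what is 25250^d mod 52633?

41098

n − 1 = 52632 = 2^3 · 6579, so s = 3 and d = 6579.
25250^6579 mod 52633 = 41098.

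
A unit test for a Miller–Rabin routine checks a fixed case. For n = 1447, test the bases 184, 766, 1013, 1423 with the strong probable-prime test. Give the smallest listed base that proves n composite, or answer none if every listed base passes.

none

n − 1 = 1446 = 2^1 · 723, so s = 1 and d = 723.
Base 184: x_0 = 184^723 mod 1447 = 1. x_0 = 1, so 184 is not a witness.
Base 766: x_0 = 766^723 mod 1447 = 1446. x_0 = 1446 ≡ −1, so 766 is not a witness.
Base 1013: x_0 = 1013^723 mod 1447 = 1446. x_0 = 1446 ≡ −1, so 1013 is not a witness.
Base 1423: x_0 = 1423^723 mod 1447 = 1. x_0 = 1, so 1423 is not a witness.
No listed base is a witness for 1447.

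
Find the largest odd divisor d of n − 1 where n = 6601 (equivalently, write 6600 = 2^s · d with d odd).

Halving: 6600 → 3300 → 1650 → 825; 825 is odd.
So 6600 = 2^3 · 825.

825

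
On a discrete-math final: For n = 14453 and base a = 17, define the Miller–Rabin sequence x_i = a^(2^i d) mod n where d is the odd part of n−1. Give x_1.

n − 1 = 14452 = 2^2 · 3613, so s = 2 and d = 3613.
x_0 = 17^3613 mod 14453 = 12492.
x_1 = 12492^2 mod 14453 = 1023.

1023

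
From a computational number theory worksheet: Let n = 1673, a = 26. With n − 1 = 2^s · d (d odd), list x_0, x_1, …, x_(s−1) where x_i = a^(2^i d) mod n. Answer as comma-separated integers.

1417, 289, 1544

n − 1 = 1672 = 2^3 · 209, so s = 3 and d = 209.
x_0 = 26^209 mod 1673 = 1417.
x_1 = 1417^2 mod 1673 = 289.
x_2 = 289^2 mod 1673 = 1544.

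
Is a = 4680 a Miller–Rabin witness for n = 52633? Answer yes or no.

n − 1 = 52632 = 2^3 · 6579, so s = 3 and d = 6579.
x_0 = 4680^6579 mod 52633 = 26573.
x_0 is neither 1 nor 52632, so continue squaring.
x_1 = 26573^2 mod 52633 = 1.
x_1 = 1 but x_0 ≠ ±1, a nontrivial square root of 1 — 4680 is a witness and 52633 is composite.

yes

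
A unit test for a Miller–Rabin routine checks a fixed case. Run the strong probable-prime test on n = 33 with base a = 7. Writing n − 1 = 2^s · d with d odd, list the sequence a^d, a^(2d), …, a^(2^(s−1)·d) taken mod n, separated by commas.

n − 1 = 32 = 2^5 · 1, so s = 5 and d = 1.
x_0 = 7^1 mod 33 = 7.
x_1 = 7^2 mod 33 = 16.
x_2 = 16^2 mod 33 = 25.
x_3 = 25^2 mod 33 = 31.
x_4 = 31^2 mod 33 = 4.

7, 16, 25, 31, 4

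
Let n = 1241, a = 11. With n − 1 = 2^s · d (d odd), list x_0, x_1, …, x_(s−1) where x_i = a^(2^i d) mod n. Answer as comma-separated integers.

1202, 280, 217

n − 1 = 1240 = 2^3 · 155, so s = 3 and d = 155.
x_0 = 11^155 mod 1241 = 1202.
x_1 = 1202^2 mod 1241 = 280.
x_2 = 280^2 mod 1241 = 217.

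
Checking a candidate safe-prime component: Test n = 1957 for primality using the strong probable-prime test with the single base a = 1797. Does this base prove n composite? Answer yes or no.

no

n − 1 = 1956 = 2^2 · 489, so s = 2 and d = 489.
x_0 = 1797^489 mod 1957 = 1.
x_0 = 1, so 1797 is not a witness.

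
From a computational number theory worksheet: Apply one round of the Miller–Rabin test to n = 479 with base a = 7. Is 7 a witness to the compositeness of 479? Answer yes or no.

no

n − 1 = 478 = 2^1 · 239, so s = 1 and d = 239.
x_0 = 7^239 mod 479 = 1.
x_0 = 1, so 7 is not a witness.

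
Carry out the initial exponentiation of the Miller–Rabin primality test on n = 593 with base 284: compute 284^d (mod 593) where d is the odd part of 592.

201

n − 1 = 592 = 2^4 · 37, so s = 4 and d = 37.
By repeated squaring, 284^37 ≡ 201 (mod 593).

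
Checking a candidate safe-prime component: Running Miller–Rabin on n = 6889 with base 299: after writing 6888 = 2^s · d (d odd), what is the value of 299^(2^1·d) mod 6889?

n − 1 = 6888 = 2^3 · 861, so s = 3 and d = 861.
x_0 = 299^861 mod 6889 = 4315.
x_1 = 4315^2 mod 6889 = 5147.

5147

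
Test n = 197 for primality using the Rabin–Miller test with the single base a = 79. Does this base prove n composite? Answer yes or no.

no

n − 1 = 196 = 2^2 · 49, so s = 2 and d = 49.
x_0 = 79^49 mod 197 = 14.
x_0 is neither 1 nor 196, so continue squaring.
x_1 = 14^2 mod 197 = 196.
x_1 ≡ −1, so 79 is not a witness.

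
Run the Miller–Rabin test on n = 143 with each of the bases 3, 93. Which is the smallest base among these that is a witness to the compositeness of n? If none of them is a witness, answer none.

3

n − 1 = 142 = 2^1 · 71, so s = 1 and d = 71.
Base 3: x_0 = 3^71 mod 143 = 113. x_0 ∉ {1, 142} and s = 1, so 3 is a Miller–Rabin witness and 143 is composite.
Base 93: x_0 = 93^71 mod 143 = 137. x_0 ∉ {1, 142} and s = 1, so 93 is a Miller–Rabin witness and 143 is composite.
The smallest witness among the given bases is 3.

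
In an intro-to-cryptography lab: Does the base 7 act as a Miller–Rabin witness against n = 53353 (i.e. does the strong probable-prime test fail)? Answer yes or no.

no

n − 1 = 53352 = 2^3 · 6669, so s = 3 and d = 6669.
Repeated squaring mod 53353: 7^1 ≡ 7, 7^2 ≡ 49, 7^4 ≡ 2401, 7^8 ≡ 2677, 7^16 ≡ 17027, 7^32 ≡ 51880, 7^64 ≡ 35609, 7^128 ≡ 13483, 7^256 ≡ 17618, 7^512 ≡ 39523, 7^1024 ≡ 51748, 7^2048 ≡ 15081, 7^4096 ≡ 46075.
6669 = 4096 + 2048 + 512 + 8 + 4 + 1, so 7^6669 ≡ 46075·15081·39523·2677·2401·7 ≡ 20250 (mod 53353).
x_0 = 7^6669 mod 53353 = 20250.
x_0 is neither 1 nor 53352, so continue squaring.
x_1 = 20250^2 mod 53353 = 44695.
x_2 = 44695^2 mod 53353 = 53352.
x_2 ≡ −1, so 7 is not a witness.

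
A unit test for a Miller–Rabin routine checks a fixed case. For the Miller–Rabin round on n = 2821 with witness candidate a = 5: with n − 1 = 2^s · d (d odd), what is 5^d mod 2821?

993

n − 1 = 2820 = 2^2 · 705, so s = 2 and d = 705.
5^705 mod 2821 = 993.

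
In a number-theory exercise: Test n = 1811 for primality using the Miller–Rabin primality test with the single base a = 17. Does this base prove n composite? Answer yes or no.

no

n − 1 = 1810 = 2^1 · 905, so s = 1 and d = 905.
Repeated squaring mod 1811: 17^1 ≡ 17, 17^2 ≡ 289, 17^4 ≡ 215, 17^8 ≡ 950, 17^16 ≡ 622, 17^32 ≡ 1141, 17^64 ≡ 1583, 17^128 ≡ 1276, 17^256 ≡ 87, 17^512 ≡ 325.
905 = 512 + 256 + 128 + 8 + 1, so 17^905 ≡ 325·87·1276·950·17 ≡ 1 (mod 1811).
x_0 = 17^905 mod 1811 = 1.
x_0 = 1, so 17 is not a witness.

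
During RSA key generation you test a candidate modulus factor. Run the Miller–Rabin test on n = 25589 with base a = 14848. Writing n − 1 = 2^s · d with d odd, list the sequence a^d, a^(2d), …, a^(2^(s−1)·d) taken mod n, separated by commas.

25588, 1

n − 1 = 25588 = 2^2 · 6397, so s = 2 and d = 6397.
x_0 = 14848^6397 mod 25589 = 25588.
x_1 = 25588^2 mod 25589 = 1.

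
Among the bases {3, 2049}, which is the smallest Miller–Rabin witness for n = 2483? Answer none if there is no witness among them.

3

n − 1 = 2482 = 2^1 · 1241, so s = 1 and d = 1241.
Base 3: x_0 = 3^1241 mod 2483 = 347. x_0 ∉ {1, 2482} and s = 1, so 3 is a Miller–Rabin witness and 2483 is composite.
Base 2049: x_0 = 2049^1241 mod 2483 = 1841. x_0 ∉ {1, 2482} and s = 1, so 2049 is a Miller–Rabin witness and 2483 is composite.
The smallest witness among the given bases is 3.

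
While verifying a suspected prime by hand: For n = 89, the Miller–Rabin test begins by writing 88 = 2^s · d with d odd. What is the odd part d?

11

Halving: 88 → 44 → 22 → 11; 11 is odd.
So 88 = 2^3 · 11.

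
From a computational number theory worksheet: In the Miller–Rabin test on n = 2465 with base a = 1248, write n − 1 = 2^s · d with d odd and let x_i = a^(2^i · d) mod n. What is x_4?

1

n − 1 = 2464 = 2^5 · 77, so s = 5 and d = 77.
x_0 = 1248^77 mod 2465 = 958.
x_1 = 958^2 mod 2465 = 784.
x_2 = 784^2 mod 2465 = 871.
x_3 = 871^2 mod 2465 = 1886.
x_4 = 1886^2 mod 2465 = 1.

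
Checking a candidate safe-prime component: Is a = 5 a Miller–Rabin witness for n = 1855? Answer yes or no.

yes

n − 1 = 1854 = 2^1 · 927, so s = 1 and d = 927.
x_0 = 5^927 mod 1855 = 1525.
x_0 ∉ {1, 1854} and s = 1, so 5 is a Miller–Rabin witness and 1855 is composite.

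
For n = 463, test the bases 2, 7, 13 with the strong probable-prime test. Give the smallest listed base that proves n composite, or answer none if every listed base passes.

none

n − 1 = 462 = 2^1 · 231, so s = 1 and d = 231.
Base 2: x_0 = 2^231 mod 463 = 1. x_0 = 1, so 2 is not a witness.
Base 7: x_0 = 7^231 mod 463 = 462. x_0 = 462 ≡ −1, so 7 is not a witness.
Base 13: x_0 = 13^231 mod 463 = 462. x_0 = 462 ≡ −1, so 13 is not a witness.
No listed base is a witness for 463.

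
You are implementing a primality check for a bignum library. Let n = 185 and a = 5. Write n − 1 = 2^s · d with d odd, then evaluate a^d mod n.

20

n − 1 = 184 = 2^3 · 23, so s = 3 and d = 23.
5^23 mod 185 = 20.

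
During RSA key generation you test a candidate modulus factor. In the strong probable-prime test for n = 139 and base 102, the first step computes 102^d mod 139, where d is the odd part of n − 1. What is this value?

138

n − 1 = 138 = 2^1 · 69, so s = 1 and d = 69.
Repeated squaring mod 139: 102^1 ≡ 102, 102^2 ≡ 118, 102^4 ≡ 24, 102^8 ≡ 20, 102^16 ≡ 122, 102^32 ≡ 11, 102^64 ≡ 121.
69 = 64 + 4 + 1, so 102^69 ≡ 121·24·102 ≡ 138 (mod 139).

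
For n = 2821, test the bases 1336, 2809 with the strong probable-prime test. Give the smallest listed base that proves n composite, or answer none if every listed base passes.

none

n − 1 = 2820 = 2^2 · 705, so s = 2 and d = 705.
Base 1336: x_0 = 1336^705 mod 2821 = 2820. x_0 = 2820 ≡ −1, so 1336 is not a witness.
Base 2809: x_0 = 2809^705 mod 2821 = 1. x_0 = 1, so 2809 is not a witness.
No listed base is a witness for 2821.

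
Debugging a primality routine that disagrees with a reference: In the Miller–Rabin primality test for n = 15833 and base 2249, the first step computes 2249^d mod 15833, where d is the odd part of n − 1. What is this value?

n − 1 = 15832 = 2^3 · 1979, so s = 3 and d = 1979.
Repeated squaring mod 15833: 2249^1 ≡ 2249, 2249^2 ≡ 7274, 2249^4 ≡ 13023, 2249^8 ≡ 11266, 2249^16 ≡ 5428, 2249^32 ≡ 13804, 2249^64 ≡ 261, 2249^128 ≡ 4789, 2249^256 ≡ 8337, 2249^512 ≡ 14532, 2249^1024 ≡ 14303.
1979 = 1024 + 512 + 256 + 128 + 32 + 16 + 8 + 2 + 1, so 2249^1979 ≡ 14303·14532·8337·4789·13804·5428·11266·7274·2249 ≡ 6410 (mod 15833).

6410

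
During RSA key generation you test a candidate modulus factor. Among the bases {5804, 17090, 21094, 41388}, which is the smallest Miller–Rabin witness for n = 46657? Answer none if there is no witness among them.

n − 1 = 46656 = 2^6 · 729, so s = 6 and d = 729.
Base 5804: x_0 = 5804^729 mod 46657 = 36106. x_0 is neither 1 nor 46656, so continue squaring. x_1 = 36106^2 mod 46657 = 46656. x_1 ≡ −1, so 5804 is not a witness.
Base 17090: x_0 = 17090^729 mod 46657 = 39073. x_0 is neither 1 nor 46656, so continue squaring. x_1 = 39073^2 mod 46657 = 35632. x_2 = 35632^2 mod 46657 = 9140. x_3 = 9140^2 mod 46657 = 23570. x_4 = 23570^2 mod 46657 = 1. x_4 = 1 but x_3 ≠ ±1, a nontrivial square root of 1 — 17090 is a witness and 46657 is composite.
Base 21094: x_0 = 21094^729 mod 46657 = 41439. x_0 is neither 1 nor 46656, so continue squaring. x_1 = 41439^2 mod 46657 = 26493. x_2 = 26493^2 mod 46657 = 17798. x_3 = 17798^2 mod 46657 = 14431. x_4 = 14431^2 mod 46657 = 23570. x_5 = 23570^2 mod 46657 = 1. x_5 = 1 but x_4 ≠ ±1, a nontrivial square root of 1 — 21094 is a witness and 46657 is composite.
Base 41388: x_0 = 41388^729 mod 46657 = 27275. x_0 is neither 1 nor 46656, so continue squaring. x_1 = 27275^2 mod 46657 = 26417. x_2 = 26417^2 mod 46657 = 9140. x_3 = 9140^2 mod 46657 = 23570. x_4 = 23570^2 mod 46657 = 1. x_4 = 1 but x_3 ≠ ±1, a nontrivial square root of 1 — 41388 is a witness and 46657 is composite.
The smallest witness among the given bases is 17090.

17090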